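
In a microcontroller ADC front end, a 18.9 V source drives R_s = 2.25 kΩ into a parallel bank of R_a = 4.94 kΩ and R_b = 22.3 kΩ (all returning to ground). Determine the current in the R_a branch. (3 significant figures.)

Equivalent of the parallel group: R_p = 4.044 kΩ.
Node voltage V_A = V_DC · R_p/(R_s + R_p) = 18.9 × 0.6425 = 12.14 V.
Branch current I = V_A/R_a = 12.14/4.94 = 2.458 mA.

I ≈ 2.46 mA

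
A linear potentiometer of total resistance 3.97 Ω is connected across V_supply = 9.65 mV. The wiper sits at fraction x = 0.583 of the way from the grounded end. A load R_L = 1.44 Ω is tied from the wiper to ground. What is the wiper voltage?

The pot divides into 1.655 Ω above the wiper and 2.315 Ω below.
R_L loads the lower segment: effective lower R = 0.8877 Ω.
V_out = 9.65 × 0.8877/(1.655 + 0.8877) = 3.368 mV.

V_out ≈ 3.37 mV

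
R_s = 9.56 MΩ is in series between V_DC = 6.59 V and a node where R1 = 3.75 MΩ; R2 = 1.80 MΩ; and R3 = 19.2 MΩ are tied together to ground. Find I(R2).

Parallel bank: R_p = 1/(1/3.75 + 1/1.80 + 1/19.2) = 1.144 MΩ.
V_A = 6.59 × 1.144/10.70 = 0.7042 V.
Branch current I = V_A/R2 = 0.7042/1.80 = 0.3912 µA.
(Equivalently: I_total = 0.6157 µA, then current-divider fraction G_k/ΣG = 0.6354.)

I ≈ 0.391 µA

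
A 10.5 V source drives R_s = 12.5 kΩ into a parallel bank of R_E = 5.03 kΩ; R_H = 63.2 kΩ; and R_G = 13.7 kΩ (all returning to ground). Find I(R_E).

I ≈ 0.454 mA

Equivalent of the parallel group: R_p = 3.477 kΩ.
V_A by voltage divider: V_A = 10.5 × 3.477/(12.5 + 3.477) = 2.285 V.
I(R_E) = V_A / R_E = 2.285/5.03 = 0.4543 mA.
(Check via current divider: I_total = 0.6572 mA; share G_k/ΣG = 0.6912 → same result.)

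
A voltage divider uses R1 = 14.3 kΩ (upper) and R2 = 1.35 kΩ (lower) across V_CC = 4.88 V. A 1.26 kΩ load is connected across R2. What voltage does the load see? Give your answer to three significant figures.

V_out ≈ 0.213 V

The load sits in parallel with R2, giving an effective lower resistance R2' = R2·R_L/(R2+R_L) = 0.6517 kΩ.
Now apply the divider: V_out = 4.88 × 0.04359 = 0.2127 V.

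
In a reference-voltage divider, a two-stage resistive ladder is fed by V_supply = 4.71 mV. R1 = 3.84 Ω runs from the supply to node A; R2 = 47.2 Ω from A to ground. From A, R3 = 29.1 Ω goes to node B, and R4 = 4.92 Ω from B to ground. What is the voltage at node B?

Node A sees R2 in parallel with the series input of stage 2, R3 + R4 = 34.02 Ω.
Effective lower resistance at A: R2 ‖ 34.02 = 19.77 Ω.
First divider: V_A = V_supply · 19.77/(3.84 + 19.77) = 3.944 mV.
Stage 2 is unloaded, so V_B = V_A · R4/(R3+R4) = 3.944 × 4.92/34.02 = 0.5704 mV.

V_B ≈ 0.570 mV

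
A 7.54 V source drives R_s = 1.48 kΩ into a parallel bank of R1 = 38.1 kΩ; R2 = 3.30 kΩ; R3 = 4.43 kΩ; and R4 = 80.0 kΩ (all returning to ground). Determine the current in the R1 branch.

Parallel bank: R_p = 1/(1/38.1 + 1/3.30 + 1/4.43 + 1/80.0) = 1.762 kΩ.
Node voltage V_A = V_s · R_p/(R_s + R_p) = 7.54 × 0.5435 = 4.098 V.
Branch current I = V_A/R1 = 4.098/38.1 = 0.1076 mA.
(Check via current divider: I_total = 2.326 mA; share G_k/ΣG = 0.04625 → same result.)

I ≈ 0.108 mA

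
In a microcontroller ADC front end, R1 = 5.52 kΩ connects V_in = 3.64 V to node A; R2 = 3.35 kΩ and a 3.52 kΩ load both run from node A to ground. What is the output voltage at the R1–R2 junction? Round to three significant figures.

First combine the lower leg with the load: R2 ‖ R_L = 1.716 kΩ.
Voltage divider with the loaded lower leg: V_out = 3.64 × 1.716/(5.52 + 1.716) = 3.64 × 0.2372 = 0.8634 V.
(Unloaded it would be 1.37 V; the load pulls it down.)

V_out ≈ 0.863 V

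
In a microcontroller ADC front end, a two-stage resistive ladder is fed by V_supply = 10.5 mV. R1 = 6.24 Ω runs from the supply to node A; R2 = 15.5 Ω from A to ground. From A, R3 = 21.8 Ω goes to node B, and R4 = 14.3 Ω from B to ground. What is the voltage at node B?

Looking into the second stage from A: R3 + R4 = 36.10 Ω appears in parallel with R2.
R2 ‖ (R3+R4) = 10.84 Ω.
V_A = 10.5 × 10.84/(6.24 + 10.84) = 6.665 mV.
Stage 2 is unloaded, so V_B = V_A · R4/(R3+R4) = 6.665 × 14.3/36.10 = 2.640 mV.

V_B ≈ 2.64 mV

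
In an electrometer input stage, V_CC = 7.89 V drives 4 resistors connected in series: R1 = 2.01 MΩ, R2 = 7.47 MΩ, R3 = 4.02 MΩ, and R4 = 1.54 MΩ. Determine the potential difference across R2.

Total series resistance ΣR = 2.01 + 7.47 + 4.02 + 1.54 = 15.04 MΩ.
V = V_CC · R/ΣR = 7.89 × 0.4967 = 3.919 V.

V ≈ 3.92 V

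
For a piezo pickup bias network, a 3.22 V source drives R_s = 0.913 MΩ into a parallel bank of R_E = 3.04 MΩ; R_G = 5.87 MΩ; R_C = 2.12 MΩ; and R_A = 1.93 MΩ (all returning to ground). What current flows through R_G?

Parallel bank: R_p = 1/(1/3.04 + 1/5.87 + 1/2.12 + 1/1.93) = 0.6715 MΩ.
V_A by voltage divider: V_A = 3.22 × 0.6715/(0.913 + 0.6715) = 1.365 V.
Branch current I = V_A/R_G = 1.365/5.87 = 0.2325 µA.
(Equivalently: I_total = 2.032 µA, then current-divider fraction G_k/ΣG = 0.1144.)

I ≈ 0.232 µA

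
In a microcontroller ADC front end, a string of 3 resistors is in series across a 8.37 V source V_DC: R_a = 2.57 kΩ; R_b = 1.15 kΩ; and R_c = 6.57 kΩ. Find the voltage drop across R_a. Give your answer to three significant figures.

Total series resistance ΣR = 2.57 + 1.15 + 6.57 = 10.29 kΩ.
Voltage divider: V = V_DC · (2.570 / 10.29) = 8.37 × 0.2498 = 2.090 V.

V ≈ 2.09 V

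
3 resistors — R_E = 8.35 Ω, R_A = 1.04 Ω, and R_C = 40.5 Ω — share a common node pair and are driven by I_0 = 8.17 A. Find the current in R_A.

Conductances: ΣG = 1/8.35 + 1/1.04 + 1/40.5 = 1.106 (1/Ω).
R_A takes the fraction G_k/ΣG = 0.9615/1.106 = 0.8694, so I = 8.17 × 0.8694 = 7.103 A.

I ≈ 7.10 A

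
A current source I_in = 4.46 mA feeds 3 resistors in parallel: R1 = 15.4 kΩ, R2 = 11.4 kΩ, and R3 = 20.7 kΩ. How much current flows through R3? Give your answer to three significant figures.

ΣG = 1/15.4 + 1/11.4 + 1/20.7 = 0.2010.
R3 takes the fraction G_k/ΣG = 0.04831/0.2010 = 0.2404, so I = 4.46 × 0.2404 = 1.072 mA.

I ≈ 1.07 mA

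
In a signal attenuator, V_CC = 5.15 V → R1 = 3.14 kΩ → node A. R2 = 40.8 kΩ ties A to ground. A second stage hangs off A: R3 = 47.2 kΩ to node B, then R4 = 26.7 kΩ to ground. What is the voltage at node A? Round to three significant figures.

V_A ≈ 4.60 V

Node A sees R2 in parallel with the series input of stage 2, R3 + R4 = 73.90 kΩ.
Effective lower resistance at A: R2 ‖ 73.90 = 26.29 kΩ.
First divider: V_A = V_CC · 26.29/(3.14 + 26.29) = 4.600 V.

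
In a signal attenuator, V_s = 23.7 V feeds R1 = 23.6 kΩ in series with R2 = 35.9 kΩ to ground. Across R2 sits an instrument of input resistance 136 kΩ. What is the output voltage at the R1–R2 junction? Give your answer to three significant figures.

First combine the lower leg with the load: R2 ‖ R_L = 28.40 kΩ.
Now apply the divider: V_out = 23.7 × 0.5462 = 12.94 V.

V_out ≈ 12.9 V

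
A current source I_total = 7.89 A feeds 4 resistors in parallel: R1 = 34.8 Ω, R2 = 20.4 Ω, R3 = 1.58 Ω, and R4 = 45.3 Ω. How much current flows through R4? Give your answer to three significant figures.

Conductances: ΣG = 1/34.8 + 1/20.4 + 1/1.58 + 1/45.3 = 0.7327 (1/Ω).
Current divider: I(R4) = I_total · G_k/ΣG = 7.89 × (0.02208/0.7327) = 7.89 × 0.03013 = 0.2377 A.

I ≈ 0.238 A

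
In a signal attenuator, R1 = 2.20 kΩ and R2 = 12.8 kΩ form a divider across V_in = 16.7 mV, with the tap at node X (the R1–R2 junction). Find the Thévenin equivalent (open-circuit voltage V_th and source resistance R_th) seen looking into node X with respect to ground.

V_th ≈ 14.3 mV, R_th ≈ 1.88 kΩ

V_th is the unloaded tap voltage: V_in · R2/(R1+R2) = 16.7 × 0.8533 = 14.25 mV.
With V_in suppressed (replaced by a short), R_th = R1 ‖ R2 = (2.200 × 12.8)/(2.200 + 12.8) = 1.877 kΩ.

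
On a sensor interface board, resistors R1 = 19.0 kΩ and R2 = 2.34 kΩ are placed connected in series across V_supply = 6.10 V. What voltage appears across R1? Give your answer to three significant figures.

V ≈ 5.43 V

ΣR = 19.0 + 2.34 = 21.34 kΩ.
V = V_supply · R/ΣR = 6.10 × 0.8903 = 5.431 V.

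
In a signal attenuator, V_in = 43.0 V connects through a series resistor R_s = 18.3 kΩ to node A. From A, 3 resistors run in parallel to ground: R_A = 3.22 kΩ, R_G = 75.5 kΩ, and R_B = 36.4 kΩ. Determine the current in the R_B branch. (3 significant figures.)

Parallel bank: R_p = 1/(1/3.22 + 1/75.5 + 1/36.4) = 2.847 kΩ.
Node voltage V_A = V_in · R_p/(R_s + R_p) = 43.0 × 0.1346 = 5.789 V.
Branch current I = V_A/R_B = 5.789/36.4 = 0.1590 mA.
(Check via current divider: I_total = 2.033 mA; share G_k/ΣG = 0.07821 → same result.)

I ≈ 0.159 mA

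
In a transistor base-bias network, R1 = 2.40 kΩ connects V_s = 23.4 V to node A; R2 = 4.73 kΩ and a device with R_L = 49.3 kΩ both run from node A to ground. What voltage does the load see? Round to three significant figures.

V_out ≈ 15.0 V

The load sits in parallel with R2, giving an effective lower resistance R2' = R2·R_L/(R2+R_L) = 4.316 kΩ.
Then V_out = V_s · R2'/(R1 + R2') = 23.4 × 4.316/6.716 = 15.04 V.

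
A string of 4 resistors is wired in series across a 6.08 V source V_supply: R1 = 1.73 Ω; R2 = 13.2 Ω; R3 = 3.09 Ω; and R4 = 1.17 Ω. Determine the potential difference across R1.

Total series resistance ΣR = 1.73 + 13.2 + 3.09 + 1.17 = 19.19 Ω.
By the voltage-divider rule, V = 6.08 × 1.730/19.19 = 0.5481 V.

V ≈ 0.548 V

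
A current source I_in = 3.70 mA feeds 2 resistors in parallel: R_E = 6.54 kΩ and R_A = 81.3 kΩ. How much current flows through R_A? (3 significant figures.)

Two-branch current divider: I_k = I_in · R_other/(R_1 + R_2).
So I = 3.70 × 6.54/87.84 = 0.2755 mA.

I ≈ 0.275 mA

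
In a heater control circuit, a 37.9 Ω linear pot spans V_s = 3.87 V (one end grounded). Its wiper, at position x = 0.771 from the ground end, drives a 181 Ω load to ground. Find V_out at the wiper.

V_out ≈ 2.88 V

Split the track: R_lower = x·R_p = 29.22 Ω, R_upper = (1−x)·R_p = 8.679 Ω.
(x·R_p) ‖ R_L = 25.16 Ω.
V_out = 3.87 × 25.16/(8.679 + 25.16) = 2.877 V.
(Unloaded: V_out = x·V_s = 2.98 V.)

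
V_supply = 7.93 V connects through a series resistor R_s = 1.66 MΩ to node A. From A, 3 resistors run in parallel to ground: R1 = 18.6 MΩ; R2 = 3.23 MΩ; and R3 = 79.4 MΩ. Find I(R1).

Equivalent of the parallel group: R_p = 2.660 MΩ.
Node voltage V_A = V_supply · R_p/(R_s + R_p) = 7.93 × 0.6157 = 4.883 V.
Branch current I = V_A/R1 = 4.883/18.6 = 0.2625 µA.

I ≈ 0.263 µA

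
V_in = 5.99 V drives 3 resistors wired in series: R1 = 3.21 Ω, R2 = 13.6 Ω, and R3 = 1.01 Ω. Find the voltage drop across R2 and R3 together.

Series total: ΣR = 3.21 + 13.6 + 1.01 = 17.82 Ω.
R_{R2..R3} = 13.6 + 1.01 = 14.61 Ω.
By the voltage-divider rule, V = 5.99 × 14.61/17.82 = 4.911 V.

V ≈ 4.91 V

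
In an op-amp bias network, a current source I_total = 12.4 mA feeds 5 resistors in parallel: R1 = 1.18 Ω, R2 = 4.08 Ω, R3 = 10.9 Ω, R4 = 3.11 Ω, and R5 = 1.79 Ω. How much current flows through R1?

I ≈ 5.09 mA

Total conductance ΣG = 1/1.18 + 1/4.08 + 1/10.9 + 1/3.11 + 1/1.79 = 2.065 (units of 1/Ω).
Current divider: I(R1) = I_total · G_k/ΣG = 12.4 × (0.8475/2.065) = 12.4 × 0.4105 = 5.090 mA.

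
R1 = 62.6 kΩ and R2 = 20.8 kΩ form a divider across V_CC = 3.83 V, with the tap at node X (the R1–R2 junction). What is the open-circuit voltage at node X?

V_th ≈ 0.955 V

V_th is the unloaded tap voltage: V_CC · R2/(R1+R2) = 3.83 × 0.2494 = 0.9552 V.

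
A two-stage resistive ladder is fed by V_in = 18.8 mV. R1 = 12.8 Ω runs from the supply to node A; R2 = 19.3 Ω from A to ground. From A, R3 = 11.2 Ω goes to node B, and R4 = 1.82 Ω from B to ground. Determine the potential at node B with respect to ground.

Looking into the second stage from A: R3 + R4 = 13.02 Ω appears in parallel with R2.
R2 ‖ (R3+R4) = 7.775 Ω.
V_A = 18.8 × 7.775/(12.8 + 7.775) = 7.104 mV.
V_B = V_A × 0.1398 = 0.9931 mV.

V_B ≈ 0.993 mV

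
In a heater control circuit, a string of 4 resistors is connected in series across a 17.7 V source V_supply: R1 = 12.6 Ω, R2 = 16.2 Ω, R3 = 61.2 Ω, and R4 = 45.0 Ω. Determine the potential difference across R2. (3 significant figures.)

V ≈ 2.12 V

Total series resistance ΣR = 12.6 + 16.2 + 61.2 + 45.0 = 135.0 Ω.
By the voltage-divider rule, V = 17.7 × 16.20/135.0 = 2.124 V.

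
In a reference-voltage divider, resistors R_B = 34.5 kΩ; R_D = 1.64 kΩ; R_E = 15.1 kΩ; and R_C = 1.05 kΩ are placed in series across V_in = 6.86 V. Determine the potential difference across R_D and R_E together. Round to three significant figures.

V ≈ 2.20 V

Series total: ΣR = 34.5 + 1.64 + 15.1 + 1.05 = 52.29 kΩ.
R_{R_D..R_E} = 1.64 + 15.1 = 16.74 kΩ.
Voltage divider: V = V_in · (16.74 / 52.29) = 6.86 × 0.3201 = 2.196 V.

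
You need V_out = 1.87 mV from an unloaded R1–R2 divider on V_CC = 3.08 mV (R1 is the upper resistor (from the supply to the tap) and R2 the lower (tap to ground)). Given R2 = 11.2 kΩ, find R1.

R1 ≈ 7.25 kΩ

Required fraction k = V_out/V_CC = 0.6071.
Rearranging, R1 = R2·(1−k)/k = 11.2 × 0.6471 = 7.247 kΩ.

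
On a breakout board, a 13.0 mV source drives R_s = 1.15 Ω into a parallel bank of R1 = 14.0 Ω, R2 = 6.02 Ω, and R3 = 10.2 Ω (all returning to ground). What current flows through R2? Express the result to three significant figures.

I ≈ 1.56 mA

Equivalent of the parallel group: R_p = 2.980 Ω.
V_A = 13.0 × 2.980/4.130 = 9.380 mV.
Branch current I = V_A/R2 = 9.380/6.02 = 1.558 mA.
(Check via current divider: I_total = 3.148 mA; share G_k/ΣG = 0.4950 → same result.)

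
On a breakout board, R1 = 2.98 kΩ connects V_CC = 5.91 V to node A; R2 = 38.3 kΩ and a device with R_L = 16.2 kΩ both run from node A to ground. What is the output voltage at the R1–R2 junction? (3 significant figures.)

V_out ≈ 4.68 V

R2 ‖ R_L = (38.3 × 16.2)/(38.3 + 16.2) = 11.38 kΩ.
Now apply the divider: V_out = 5.91 × 0.7925 = 4.684 V.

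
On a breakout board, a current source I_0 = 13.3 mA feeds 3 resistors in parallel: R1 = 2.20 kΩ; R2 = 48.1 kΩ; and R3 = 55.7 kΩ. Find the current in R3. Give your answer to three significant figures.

ΣG = 1/2.20 + 1/48.1 + 1/55.7 = 0.4933.
By the current-divider rule, I = I_0 · G_k/ΣG = 13.3 × 0.03640 = 0.4841 mA.

I ≈ 0.484 mA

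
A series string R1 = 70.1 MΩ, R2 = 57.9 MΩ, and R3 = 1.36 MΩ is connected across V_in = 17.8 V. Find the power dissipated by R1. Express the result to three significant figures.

P ≈ 1.33 µW

The common current is I = 17.8/129.4 = 0.1376 µA.
P(R1) = I²·R1 = (0.1376)² × 70.1 = 1.327 µW.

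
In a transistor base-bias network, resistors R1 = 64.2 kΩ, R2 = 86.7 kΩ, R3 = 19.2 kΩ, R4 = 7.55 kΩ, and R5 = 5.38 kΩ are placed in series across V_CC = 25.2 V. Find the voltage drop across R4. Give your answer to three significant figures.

V ≈ 1.04 V

ΣR = 64.2 + 86.7 + 19.2 + 7.55 + 5.38 = 183.0 kΩ.
Voltage divider: V = V_CC · (7.550 / 183.0) = 25.2 × 0.04125 = 1.040 V.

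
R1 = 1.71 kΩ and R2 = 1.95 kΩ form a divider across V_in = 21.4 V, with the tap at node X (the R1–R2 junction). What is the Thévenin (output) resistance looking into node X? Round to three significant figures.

R_th ≈ 0.911 kΩ

Zeroing V_in shorts the top of R1 to ground, so R_th = R1 ‖ R2 = 0.9111 kΩ.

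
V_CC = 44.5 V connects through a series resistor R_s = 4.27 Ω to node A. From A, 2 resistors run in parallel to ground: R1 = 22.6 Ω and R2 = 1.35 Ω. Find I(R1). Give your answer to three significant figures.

Combine the parallel branches: R_p = (1/22.6 + 1/1.35)⁻¹ = 1.274 Ω.
V_A = 44.5 × 1.274/5.544 = 10.23 V.
I(R1) = V_A / R1 = 10.23/22.6 = 0.4525 A.

I ≈ 0.452 A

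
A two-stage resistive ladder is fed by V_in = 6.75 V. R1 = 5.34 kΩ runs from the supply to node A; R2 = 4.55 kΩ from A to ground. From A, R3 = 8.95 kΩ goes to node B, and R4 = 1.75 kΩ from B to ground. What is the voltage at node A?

V_A ≈ 2.53 V

The second stage (R3 + R4 = 10.70 kΩ) loads node A in parallel with R2.
Effective lower resistance at A: R2 ‖ 10.70 = 3.192 kΩ.
V_A = 6.75 × 3.192/(5.34 + 3.192) = 2.526 V.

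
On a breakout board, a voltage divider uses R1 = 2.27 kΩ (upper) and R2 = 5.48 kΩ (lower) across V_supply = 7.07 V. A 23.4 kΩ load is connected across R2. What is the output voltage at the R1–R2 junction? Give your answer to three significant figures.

The load sits in parallel with R2, giving an effective lower resistance R2' = R2·R_L/(R2+R_L) = 4.440 kΩ.
Then V_out = V_supply · R2'/(R1 + R2') = 7.07 × 4.440/6.710 = 4.678 V.

V_out ≈ 4.68 V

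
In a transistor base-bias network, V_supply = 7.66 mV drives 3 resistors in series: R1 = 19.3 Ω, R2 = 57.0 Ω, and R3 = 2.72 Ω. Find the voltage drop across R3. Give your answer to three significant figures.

ΣR = 19.3 + 57.0 + 2.72 = 79.02 Ω.
Voltage divider: V = V_supply · (2.720 / 79.02) = 7.66 × 0.03442 = 0.2637 mV.

V ≈ 0.264 mV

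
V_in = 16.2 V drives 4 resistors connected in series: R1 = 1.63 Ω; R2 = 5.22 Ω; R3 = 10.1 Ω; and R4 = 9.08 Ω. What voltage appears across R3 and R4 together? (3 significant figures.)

V ≈ 11.9 V

ΣR = 1.63 + 5.22 + 10.1 + 9.08 = 26.03 Ω.
R_{R3..R4} = 10.1 + 9.08 = 19.18 Ω.
By the voltage-divider rule, V = 16.2 × 19.18/26.03 = 11.94 V.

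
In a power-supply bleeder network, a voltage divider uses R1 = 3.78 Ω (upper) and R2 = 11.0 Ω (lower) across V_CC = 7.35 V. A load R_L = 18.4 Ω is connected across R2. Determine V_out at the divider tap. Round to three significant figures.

V_out ≈ 4.74 V

R2 ‖ R_L = (11.0 × 18.4)/(11.0 + 18.4) = 6.884 Ω.
Then V_out = V_CC · R2'/(R1 + R2') = 7.35 × 6.884/10.66 = 4.745 V.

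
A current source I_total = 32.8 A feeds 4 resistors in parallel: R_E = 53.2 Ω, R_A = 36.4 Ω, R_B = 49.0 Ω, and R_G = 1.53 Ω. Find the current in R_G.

ΣG = 1/53.2 + 1/36.4 + 1/49.0 + 1/1.53 = 0.7203.
R_G takes the fraction G_k/ΣG = 0.6536/0.7203 = 0.9074, so I = 32.8 × 0.9074 = 29.76 A.

I ≈ 29.8 A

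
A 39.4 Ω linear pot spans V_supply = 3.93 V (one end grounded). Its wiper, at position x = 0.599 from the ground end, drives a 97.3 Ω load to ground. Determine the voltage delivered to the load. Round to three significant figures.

Lower segment x·R_p = 23.60 Ω; upper segment (1−x)·R_p = 15.80 Ω.
R_L loads the lower segment: effective lower R = 18.99 Ω.
Loaded-divider output: V_out = 3.93 × 0.5459 = 2.145 V.

V_out ≈ 2.15 V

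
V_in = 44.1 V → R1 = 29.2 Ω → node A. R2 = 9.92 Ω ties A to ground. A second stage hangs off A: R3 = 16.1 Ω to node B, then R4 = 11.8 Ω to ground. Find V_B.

V_B ≈ 3.74 V

Looking into the second stage from A: R3 + R4 = 27.90 Ω appears in parallel with R2.
Effective lower resistance at A: R2 ‖ 27.90 = 7.318 Ω.
So V_A = 44.1 × 0.2004 = 8.837 V.
Then the unloaded second divider: V_B = V_A × R4/(R3+R4) = 8.837 × 0.4229 = 3.738 V.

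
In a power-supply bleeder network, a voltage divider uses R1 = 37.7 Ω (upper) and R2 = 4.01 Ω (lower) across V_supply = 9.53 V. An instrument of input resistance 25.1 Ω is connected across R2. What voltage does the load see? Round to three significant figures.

V_out ≈ 0.801 V

R2 ‖ R_L = (4.01 × 25.1)/(4.01 + 25.1) = 3.458 Ω.
Then V_out = V_supply · R2'/(R1 + R2') = 9.53 × 3.458/41.16 = 0.8006 V.
(Unloaded it would be 0.916 V; the load pulls it down.)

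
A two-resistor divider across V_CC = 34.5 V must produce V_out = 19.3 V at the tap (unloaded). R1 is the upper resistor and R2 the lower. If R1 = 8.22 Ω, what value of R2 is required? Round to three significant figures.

The divider ratio is R2/(R1+R2) = 19.3/34.5 = 0.5594.
So R2 = R1 · V_out/(V_CC − V_out) = 8.22 × 19.3/(34.5 − 19.3) = 8.22 × 1.270 = 10.44 Ω.

R2 ≈ 10.4 Ω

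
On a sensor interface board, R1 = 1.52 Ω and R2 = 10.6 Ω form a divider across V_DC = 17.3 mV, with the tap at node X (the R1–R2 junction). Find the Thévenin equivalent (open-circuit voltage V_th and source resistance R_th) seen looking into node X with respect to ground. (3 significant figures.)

V_th ≈ 15.1 mV, R_th ≈ 1.33 Ω

V_th is the unloaded tap voltage: V_DC · R2/(R1+R2) = 17.3 × 0.8746 = 15.13 mV.
Looking into X with the source shorted: R_th = R1·R2/(R1+R2) = 1.520 × 10.6/12.12 = 1.329 Ω.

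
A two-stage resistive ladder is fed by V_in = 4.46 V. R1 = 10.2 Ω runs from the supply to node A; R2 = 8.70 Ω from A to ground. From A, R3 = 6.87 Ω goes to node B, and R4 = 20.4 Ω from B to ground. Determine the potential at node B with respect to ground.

The second stage (R3 + R4 = 27.27 Ω) loads node A in parallel with R2.
R2 ‖ (R3+R4) = 6.596 Ω.
First divider: V_A = V_in · 6.596/(10.2 + 6.596) = 1.751 V.
V_B = V_A × 0.7481 = 1.310 V.

V_B ≈ 1.31 V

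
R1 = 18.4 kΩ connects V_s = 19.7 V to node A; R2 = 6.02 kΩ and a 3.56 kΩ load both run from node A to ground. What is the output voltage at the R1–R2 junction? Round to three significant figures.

V_out ≈ 2.14 V

R2 ‖ R_L = (6.02 × 3.56)/(6.02 + 3.56) = 2.237 kΩ.
Voltage divider with the loaded lower leg: V_out = 19.7 × 2.237/(18.4 + 2.237) = 19.7 × 0.1084 = 2.135 V.
(Unloaded it would be 4.86 V; the load pulls it down.)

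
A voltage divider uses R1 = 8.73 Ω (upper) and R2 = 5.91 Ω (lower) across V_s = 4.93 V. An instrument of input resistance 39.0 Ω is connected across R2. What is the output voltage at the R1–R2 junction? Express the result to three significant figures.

V_out ≈ 1.83 V

First combine the lower leg with the load: R2 ‖ R_L = 5.132 Ω.
Then V_out = V_s · R2'/(R1 + R2') = 4.93 × 5.132/13.86 = 1.825 V.
(Unloaded it would be 1.99 V; the load pulls it down.)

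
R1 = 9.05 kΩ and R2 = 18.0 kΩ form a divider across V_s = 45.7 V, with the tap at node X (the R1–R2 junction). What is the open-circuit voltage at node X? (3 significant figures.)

V_th ≈ 30.4 V

Open-circuit (no load on X): V_th = V_s · R2/(R1 + R2) = 45.7 × 18.0/(9.050 + 18.0) = 30.41 V.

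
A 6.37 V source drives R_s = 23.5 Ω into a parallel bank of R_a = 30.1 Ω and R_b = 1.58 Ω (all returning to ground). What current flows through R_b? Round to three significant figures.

Parallel bank: R_p = 1/(1/30.1 + 1/1.58) = 1.501 Ω.
V_A by voltage divider: V_A = 6.37 × 1.501/(23.5 + 1.501) = 0.3825 V.
I(R_b) = V_A / R_b = 0.3825/1.58 = 0.2421 A.
(Check via current divider: I_total = 0.2548 A; share G_k/ΣG = 0.9501 → same result.)

I ≈ 0.242 A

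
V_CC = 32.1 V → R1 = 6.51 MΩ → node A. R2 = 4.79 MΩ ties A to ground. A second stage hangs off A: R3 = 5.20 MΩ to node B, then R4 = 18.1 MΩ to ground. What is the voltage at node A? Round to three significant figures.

Looking into the second stage from A: R3 + R4 = 23.30 MΩ appears in parallel with R2.
R2 ‖ (R3+R4) = 3.973 MΩ.
V_A = 32.1 × 3.973/(6.51 + 3.973) = 12.17 V.

V_A ≈ 12.2 V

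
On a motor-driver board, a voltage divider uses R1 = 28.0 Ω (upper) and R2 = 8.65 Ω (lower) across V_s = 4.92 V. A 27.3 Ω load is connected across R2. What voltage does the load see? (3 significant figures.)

R2 ‖ R_L = (8.65 × 27.3)/(8.65 + 27.3) = 6.569 Ω.
Then V_out = V_s · R2'/(R1 + R2') = 4.92 × 6.569/34.57 = 0.9349 V.

V_out ≈ 0.935 V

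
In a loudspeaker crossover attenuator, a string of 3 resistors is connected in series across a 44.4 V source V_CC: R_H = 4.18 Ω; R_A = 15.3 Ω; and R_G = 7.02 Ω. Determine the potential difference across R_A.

V ≈ 25.6 V

Total series resistance ΣR = 4.18 + 15.3 + 7.02 = 26.50 Ω.
By the voltage-divider rule, V = 44.4 × 15.30/26.50 = 25.63 V.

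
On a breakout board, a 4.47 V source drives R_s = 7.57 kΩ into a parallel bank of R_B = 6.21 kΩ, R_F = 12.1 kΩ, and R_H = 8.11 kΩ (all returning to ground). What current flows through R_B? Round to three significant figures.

I ≈ 0.191 mA

Combine the parallel branches: R_p = (1/6.21 + 1/12.1 + 1/8.11)⁻¹ = 2.725 kΩ.
V_A by voltage divider: V_A = 4.47 × 2.725/(7.57 + 2.725) = 1.183 V.
Branch current I = V_A/R_B = 1.183/6.21 = 0.1905 mA.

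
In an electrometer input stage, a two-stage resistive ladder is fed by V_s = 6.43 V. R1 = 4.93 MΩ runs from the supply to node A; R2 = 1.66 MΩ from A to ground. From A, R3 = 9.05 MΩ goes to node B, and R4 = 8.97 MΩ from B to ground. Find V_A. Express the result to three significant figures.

Node A sees R2 in parallel with the series input of stage 2, R3 + R4 = 18.02 MΩ.
Effective lower resistance at A: R2 ‖ 18.02 = 1.520 MΩ.
First divider: V_A = V_s · 1.520/(4.93 + 1.520) = 1.515 V.

V_A ≈ 1.52 V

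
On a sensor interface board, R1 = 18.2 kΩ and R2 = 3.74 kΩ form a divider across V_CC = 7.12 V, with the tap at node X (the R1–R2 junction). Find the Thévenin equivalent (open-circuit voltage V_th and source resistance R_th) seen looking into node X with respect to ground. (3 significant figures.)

V_th is the unloaded tap voltage: V_CC · R2/(R1+R2) = 7.12 × 0.1705 = 1.214 V.
Zeroing V_CC shorts the top of R1 to ground, so R_th = R1 ‖ R2 = 3.102 kΩ.

V_th ≈ 1.21 V, R_th ≈ 3.10 kΩ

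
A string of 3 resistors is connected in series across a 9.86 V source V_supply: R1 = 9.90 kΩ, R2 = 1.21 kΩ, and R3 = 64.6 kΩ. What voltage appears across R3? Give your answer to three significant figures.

Total series resistance ΣR = 9.90 + 1.21 + 64.6 = 75.71 kΩ.
V = V_supply · R/ΣR = 9.86 × 0.8533 = 8.413 V.

V ≈ 8.41 V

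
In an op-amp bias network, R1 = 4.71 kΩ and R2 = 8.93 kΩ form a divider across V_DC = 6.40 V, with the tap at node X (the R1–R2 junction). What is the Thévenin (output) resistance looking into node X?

Zeroing V_DC shorts the top of R1 to ground, so R_th = R1 ‖ R2 = 3.084 kΩ.

R_th ≈ 3.08 kΩ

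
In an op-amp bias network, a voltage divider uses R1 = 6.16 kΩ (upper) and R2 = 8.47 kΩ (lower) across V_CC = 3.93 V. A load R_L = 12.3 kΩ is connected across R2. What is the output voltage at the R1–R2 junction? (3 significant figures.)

R2 ‖ R_L = (8.47 × 12.3)/(8.47 + 12.3) = 5.016 kΩ.
Then V_out = V_CC · R2'/(R1 + R2') = 3.93 × 5.016/11.18 = 1.764 V.

V_out ≈ 1.76 V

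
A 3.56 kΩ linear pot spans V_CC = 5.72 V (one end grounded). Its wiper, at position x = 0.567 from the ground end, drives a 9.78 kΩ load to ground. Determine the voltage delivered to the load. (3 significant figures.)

V_out ≈ 2.98 V

The pot divides into 1.541 kΩ above the wiper and 2.019 kΩ below.
Lower segment in parallel with the load: 2.019 ‖ 9.78 = 1.673 kΩ.
Then V_out = V_CC · 1.673/(1.541 + 1.673) = 2.977 V.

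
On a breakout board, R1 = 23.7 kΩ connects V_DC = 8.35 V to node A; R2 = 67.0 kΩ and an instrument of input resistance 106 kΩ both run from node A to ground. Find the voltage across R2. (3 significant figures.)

V_out ≈ 5.29 V

The load sits in parallel with R2, giving an effective lower resistance R2' = R2·R_L/(R2+R_L) = 41.05 kΩ.
Voltage divider with the loaded lower leg: V_out = 8.35 × 41.05/(23.7 + 41.05) = 8.35 × 0.6340 = 5.294 V.
(Unloaded it would be 6.17 V; the load pulls it down.)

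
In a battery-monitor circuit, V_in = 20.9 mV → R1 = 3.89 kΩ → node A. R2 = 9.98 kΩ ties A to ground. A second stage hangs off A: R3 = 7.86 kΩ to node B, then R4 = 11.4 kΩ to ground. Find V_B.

The second stage (R3 + R4 = 19.26 kΩ) loads node A in parallel with R2.
R2 ‖ (R3+R4) = 6.574 kΩ.
So V_A = 20.9 × 0.6282 = 13.13 mV.
V_B = V_A × 0.5919 = 7.772 mV.

V_B ≈ 7.77 mV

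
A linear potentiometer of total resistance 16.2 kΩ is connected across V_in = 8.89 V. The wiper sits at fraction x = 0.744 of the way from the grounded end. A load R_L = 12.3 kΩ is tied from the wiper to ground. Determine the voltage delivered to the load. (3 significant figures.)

V_out ≈ 5.29 V

Lower segment x·R_p = 12.05 kΩ; upper segment (1−x)·R_p = 4.147 kΩ.
Lower segment in parallel with the load: 12.05 ‖ 12.3 = 6.088 kΩ.
Then V_out = V_in · 6.088/(4.147 + 6.088) = 5.288 V.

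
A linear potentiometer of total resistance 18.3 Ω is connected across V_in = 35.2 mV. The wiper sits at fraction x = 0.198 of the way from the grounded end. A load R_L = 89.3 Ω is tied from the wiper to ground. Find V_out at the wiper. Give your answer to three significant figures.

The pot divides into 14.68 Ω above the wiper and 3.623 Ω below.
Lower segment in parallel with the load: 3.623 ‖ 89.3 = 3.482 Ω.
Loaded-divider output: V_out = 35.2 × 0.1918 = 6.750 mV.

V_out ≈ 6.75 mV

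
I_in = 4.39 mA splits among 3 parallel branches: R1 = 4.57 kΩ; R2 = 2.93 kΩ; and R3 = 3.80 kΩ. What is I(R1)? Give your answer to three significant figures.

I ≈ 1.17 mA

ΣG = 1/4.57 + 1/2.93 + 1/3.80 = 0.8233.
Current divider: I(R1) = I_in · G_k/ΣG = 4.39 × (0.2188/0.8233) = 4.39 × 0.2658 = 1.167 mA.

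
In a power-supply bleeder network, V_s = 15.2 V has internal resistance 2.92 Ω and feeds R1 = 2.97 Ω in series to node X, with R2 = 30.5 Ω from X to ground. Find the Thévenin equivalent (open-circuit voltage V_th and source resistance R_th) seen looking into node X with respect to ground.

R1' = 2.92 + 2.97 = 5.890 Ω (source resistance + R1).
V_th is the unloaded tap voltage: V_s · R2/(R1'+R2) = 15.2 × 0.8381 = 12.74 V.
Looking into X with the source shorted: R_th = R1'·R2/(R1'+R2) = 5.890 × 30.5/36.39 = 4.937 Ω.

V_th ≈ 12.7 V, R_th ≈ 4.94 Ω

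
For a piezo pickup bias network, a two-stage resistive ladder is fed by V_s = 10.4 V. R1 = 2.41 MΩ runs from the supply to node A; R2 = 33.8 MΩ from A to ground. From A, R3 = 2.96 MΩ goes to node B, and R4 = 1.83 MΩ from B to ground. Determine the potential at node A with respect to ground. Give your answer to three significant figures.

Node A sees R2 in parallel with the series input of stage 2, R3 + R4 = 4.790 MΩ.
Effective lower resistance at A: R2 ‖ 4.790 = 4.195 MΩ.
V_A = 10.4 × 4.195/(2.41 + 4.195) = 6.606 V.

V_A ≈ 6.61 V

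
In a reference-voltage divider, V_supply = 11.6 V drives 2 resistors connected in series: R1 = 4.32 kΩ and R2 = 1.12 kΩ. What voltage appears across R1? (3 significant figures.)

Total series resistance ΣR = 4.32 + 1.12 = 5.440 kΩ.
V = V_supply · R/ΣR = 11.6 × 0.7941 = 9.212 V.

V ≈ 9.21 V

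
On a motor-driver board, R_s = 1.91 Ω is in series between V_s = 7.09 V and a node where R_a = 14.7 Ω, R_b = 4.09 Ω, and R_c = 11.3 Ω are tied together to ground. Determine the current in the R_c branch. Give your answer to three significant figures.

Combine the parallel branches: R_p = (1/14.7 + 1/4.09 + 1/11.3)⁻¹ = 2.494 Ω.
V_A = 7.09 × 2.494/4.404 = 4.015 V.
Branch current I = V_A/R_c = 4.015/11.3 = 0.3553 A.

I ≈ 0.355 A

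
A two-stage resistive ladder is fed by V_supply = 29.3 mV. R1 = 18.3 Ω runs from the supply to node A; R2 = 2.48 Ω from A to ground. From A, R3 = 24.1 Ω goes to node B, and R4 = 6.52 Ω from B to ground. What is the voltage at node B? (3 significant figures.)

V_B ≈ 0.695 mV

Node A sees R2 in parallel with the series input of stage 2, R3 + R4 = 30.62 Ω.
R2 ‖ (R3+R4) = 2.294 Ω.
V_A = 29.3 × 2.294/(18.3 + 2.294) = 3.264 mV.
Then the unloaded second divider: V_B = V_A × R4/(R3+R4) = 3.264 × 0.2129 = 0.6950 mV.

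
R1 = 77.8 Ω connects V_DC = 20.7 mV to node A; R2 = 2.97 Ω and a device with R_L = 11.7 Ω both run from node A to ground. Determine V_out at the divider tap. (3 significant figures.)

R2 ‖ R_L = (2.97 × 11.7)/(2.97 + 11.7) = 2.369 Ω.
Voltage divider with the loaded lower leg: V_out = 20.7 × 2.369/(77.8 + 2.369) = 20.7 × 0.02955 = 0.6116 mV.

V_out ≈ 0.612 mV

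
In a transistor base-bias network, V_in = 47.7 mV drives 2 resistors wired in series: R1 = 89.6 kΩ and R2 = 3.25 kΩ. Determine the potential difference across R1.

Series total: ΣR = 89.6 + 3.25 = 92.85 kΩ.
By the voltage-divider rule, V = 47.7 × 89.60/92.85 = 46.03 mV.

V ≈ 46.0 mV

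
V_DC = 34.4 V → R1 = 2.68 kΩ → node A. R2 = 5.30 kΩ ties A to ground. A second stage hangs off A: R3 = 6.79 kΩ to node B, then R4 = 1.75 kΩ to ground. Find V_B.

Looking into the second stage from A: R3 + R4 = 8.540 kΩ appears in parallel with R2.
Effective lower resistance at A: R2 ‖ 8.540 = 3.270 kΩ.
V_A = 34.4 × 3.270/(2.68 + 3.270) = 18.91 V.
Then the unloaded second divider: V_B = V_A × R4/(R3+R4) = 18.91 × 0.2049 = 3.874 V.

V_B ≈ 3.87 V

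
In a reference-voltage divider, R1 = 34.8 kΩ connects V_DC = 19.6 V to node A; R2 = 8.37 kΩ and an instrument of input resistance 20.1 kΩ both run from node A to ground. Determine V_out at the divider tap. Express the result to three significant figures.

First combine the lower leg with the load: R2 ‖ R_L = 5.909 kΩ.
Now apply the divider: V_out = 19.6 × 0.1452 = 2.845 V.

V_out ≈ 2.85 V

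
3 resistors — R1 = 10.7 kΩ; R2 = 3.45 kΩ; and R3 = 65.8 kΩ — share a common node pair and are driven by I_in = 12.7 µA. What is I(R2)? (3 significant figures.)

I ≈ 9.24 µA

Total conductance ΣG = 1/10.7 + 1/3.45 + 1/65.8 = 0.3985 (units of 1/kΩ).
R2 takes the fraction G_k/ΣG = 0.2899/0.3985 = 0.7273, so I = 12.7 × 0.7273 = 9.237 µA.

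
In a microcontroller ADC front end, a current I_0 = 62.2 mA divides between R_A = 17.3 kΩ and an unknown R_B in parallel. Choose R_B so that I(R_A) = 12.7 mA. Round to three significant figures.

The fraction through R_A equals R_B/(R_A+R_B).
With f = 0.2042, R_B = R_A · f/(1−f) = 17.3 × 0.2566 = 4.439 kΩ.

R_B ≈ 4.44 kΩ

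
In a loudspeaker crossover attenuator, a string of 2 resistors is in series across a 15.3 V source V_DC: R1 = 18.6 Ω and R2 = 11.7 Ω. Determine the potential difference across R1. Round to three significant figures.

ΣR = 18.6 + 11.7 = 30.30 Ω.
Voltage divider: V = V_DC · (18.60 / 30.30) = 15.3 × 0.6139 = 9.392 V.

V ≈ 9.39 V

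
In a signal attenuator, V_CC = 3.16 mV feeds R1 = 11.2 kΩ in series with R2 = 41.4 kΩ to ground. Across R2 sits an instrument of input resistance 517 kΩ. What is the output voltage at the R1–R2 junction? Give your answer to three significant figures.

First combine the lower leg with the load: R2 ‖ R_L = 38.33 kΩ.
Voltage divider with the loaded lower leg: V_out = 3.16 × 38.33/(11.2 + 38.33) = 3.16 × 0.7739 = 2.445 mV.
(Unloaded it would be 2.49 mV; the load pulls it down.)

V_out ≈ 2.45 mV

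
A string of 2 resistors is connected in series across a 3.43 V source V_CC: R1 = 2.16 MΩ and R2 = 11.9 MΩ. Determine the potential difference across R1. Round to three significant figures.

Total series resistance ΣR = 2.16 + 11.9 = 14.06 MΩ.
By the voltage-divider rule, V = 3.43 × 2.160/14.06 = 0.5269 V.

V ≈ 0.527 V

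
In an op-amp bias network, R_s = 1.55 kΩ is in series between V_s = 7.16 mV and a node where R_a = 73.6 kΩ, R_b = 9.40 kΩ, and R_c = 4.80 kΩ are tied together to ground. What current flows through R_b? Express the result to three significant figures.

I ≈ 0.505 µA

Combine the parallel branches: R_p = (1/73.6 + 1/9.40 + 1/4.80)⁻¹ = 3.046 kΩ.
V_A = 7.16 × 3.046/4.596 = 4.745 mV.
Branch current I = V_A/R_b = 4.745/9.40 = 0.5048 µA.
(Equivalently: I_total = 1.558 µA, then current-divider fraction G_k/ΣG = 0.3240.)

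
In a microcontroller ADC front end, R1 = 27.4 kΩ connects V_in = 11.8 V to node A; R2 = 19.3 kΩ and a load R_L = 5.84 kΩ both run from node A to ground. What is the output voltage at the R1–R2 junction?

V_out ≈ 1.66 V

First combine the lower leg with the load: R2 ‖ R_L = 4.483 kΩ.
Now apply the divider: V_out = 11.8 × 0.1406 = 1.659 V.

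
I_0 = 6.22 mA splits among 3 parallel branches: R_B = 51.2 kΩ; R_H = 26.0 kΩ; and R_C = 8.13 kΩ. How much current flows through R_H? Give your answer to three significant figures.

ΣG = 1/51.2 + 1/26.0 + 1/8.13 = 0.1810.
R_H takes the fraction G_k/ΣG = 0.03846/0.1810 = 0.2125, so I = 6.22 × 0.2125 = 1.322 mA.

I ≈ 1.32 mA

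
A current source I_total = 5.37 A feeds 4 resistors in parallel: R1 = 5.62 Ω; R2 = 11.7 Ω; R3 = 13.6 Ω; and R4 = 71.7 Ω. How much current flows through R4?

Total conductance ΣG = 1/5.62 + 1/11.7 + 1/13.6 + 1/71.7 = 0.3509 (units of 1/Ω).
R4 takes the fraction G_k/ΣG = 0.01395/0.3509 = 0.03975, so I = 5.37 × 0.03975 = 0.2134 A.

I ≈ 0.213 A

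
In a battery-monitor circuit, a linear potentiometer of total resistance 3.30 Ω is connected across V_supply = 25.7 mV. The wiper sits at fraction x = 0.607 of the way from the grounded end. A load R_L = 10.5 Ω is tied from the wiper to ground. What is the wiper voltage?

V_out ≈ 14.5 mV

Lower segment x·R_p = 2.003 Ω; upper segment (1−x)·R_p = 1.297 Ω.
R_L loads the lower segment: effective lower R = 1.682 Ω.
V_out = 25.7 × 1.682/(1.297 + 1.682) = 14.51 mV.
(Unloaded: V_out = x·V_supply = 15.6 mV.)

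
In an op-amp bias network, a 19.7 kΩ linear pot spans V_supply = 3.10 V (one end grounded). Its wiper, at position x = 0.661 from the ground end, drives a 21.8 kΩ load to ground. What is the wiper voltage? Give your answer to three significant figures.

Split the track: R_lower = x·R_p = 13.02 kΩ, R_upper = (1−x)·R_p = 6.678 kΩ.
R_L loads the lower segment: effective lower R = 8.152 kΩ.
Then V_out = V_supply · 8.152/(6.678 + 8.152) = 1.704 V.
(Unloaded: V_out = x·V_supply = 2.05 V.)

V_out ≈ 1.70 V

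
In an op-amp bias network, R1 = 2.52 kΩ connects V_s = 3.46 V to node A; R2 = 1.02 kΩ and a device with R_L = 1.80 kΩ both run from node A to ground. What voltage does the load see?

V_out ≈ 0.710 V

The load sits in parallel with R2, giving an effective lower resistance R2' = R2·R_L/(R2+R_L) = 0.6511 kΩ.
Now apply the divider: V_out = 3.46 × 0.2053 = 0.7104 V.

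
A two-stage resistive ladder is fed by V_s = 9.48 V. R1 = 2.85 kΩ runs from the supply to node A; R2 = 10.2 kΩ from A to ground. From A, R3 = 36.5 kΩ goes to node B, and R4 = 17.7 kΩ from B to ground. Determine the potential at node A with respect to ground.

V_A ≈ 7.12 V

Node A sees R2 in parallel with the series input of stage 2, R3 + R4 = 54.20 kΩ.
Effective lower resistance at A: R2 ‖ 54.20 = 8.584 kΩ.
First divider: V_A = V_s · 8.584/(2.85 + 8.584) = 7.117 V.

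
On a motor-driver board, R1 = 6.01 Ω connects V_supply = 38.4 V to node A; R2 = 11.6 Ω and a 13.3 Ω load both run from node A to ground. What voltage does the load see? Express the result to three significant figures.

R2 ‖ R_L = (11.6 × 13.3)/(11.6 + 13.3) = 6.196 Ω.
Voltage divider with the loaded lower leg: V_out = 38.4 × 6.196/(6.01 + 6.196) = 38.4 × 0.5076 = 19.49 V.
(Unloaded it would be 25.3 V; the load pulls it down.)

V_out ≈ 19.5 V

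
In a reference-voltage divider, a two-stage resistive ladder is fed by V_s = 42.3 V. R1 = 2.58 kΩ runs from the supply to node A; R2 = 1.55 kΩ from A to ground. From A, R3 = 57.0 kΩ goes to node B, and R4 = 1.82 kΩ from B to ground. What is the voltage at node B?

V_B ≈ 0.483 V

The second stage (R3 + R4 = 58.82 kΩ) loads node A in parallel with R2.
Effective lower resistance at A: R2 ‖ 58.82 = 1.510 kΩ.
So V_A = 42.3 × 0.3692 = 15.62 V.
V_B = V_A × 0.03094 = 0.4833 V.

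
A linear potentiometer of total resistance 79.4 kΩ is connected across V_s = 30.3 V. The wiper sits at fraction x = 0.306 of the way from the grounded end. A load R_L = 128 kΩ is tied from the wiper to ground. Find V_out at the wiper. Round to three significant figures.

The pot divides into 55.10 kΩ above the wiper and 24.30 kΩ below.
Lower segment in parallel with the load: 24.30 ‖ 128 = 20.42 kΩ.
Loaded-divider output: V_out = 30.3 × 0.2704 = 8.193 V.

V_out ≈ 8.19 V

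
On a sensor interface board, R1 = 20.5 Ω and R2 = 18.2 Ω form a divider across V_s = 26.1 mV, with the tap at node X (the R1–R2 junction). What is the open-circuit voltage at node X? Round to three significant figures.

V_th ≈ 12.3 mV

V_th is the unloaded tap voltage: V_s · R2/(R1+R2) = 26.1 × 0.4703 = 12.27 mV.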